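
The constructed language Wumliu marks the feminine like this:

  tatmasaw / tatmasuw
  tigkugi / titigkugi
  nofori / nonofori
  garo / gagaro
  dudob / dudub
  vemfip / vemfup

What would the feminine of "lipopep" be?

"lipopep" ends in a consonant. The stems ending in a consonant (vemfip → vemfup, tatmasaw → tatmasuw, dudob → dudub) change the last vowel to 'u'.
The other pattern: stems ending in a vowel repeat the first consonant+vowel as a prefix.
So lipopep → lipopup.

lipopup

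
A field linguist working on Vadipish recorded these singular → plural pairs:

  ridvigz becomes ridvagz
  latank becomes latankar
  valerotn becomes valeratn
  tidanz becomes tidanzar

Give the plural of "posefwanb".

"posefwanb" has second-to-last letter 'n'. The stems whose second-to-last letter is 'n' (latank → latankar, tidanz → tidanzar) add -ar.
The other pattern: stems whose second-to-last letter is 'g' or 't' change the last vowel to 'a'.
So posefwanb → posefwanbar.

posefwanbar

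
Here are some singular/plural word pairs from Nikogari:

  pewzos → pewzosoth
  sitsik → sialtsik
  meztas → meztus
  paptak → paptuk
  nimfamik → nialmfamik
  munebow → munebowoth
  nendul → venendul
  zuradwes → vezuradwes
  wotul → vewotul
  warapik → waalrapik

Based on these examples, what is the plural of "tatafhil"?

taaltafhil

pewzos and zuradwes both end in -s yet inflect differently (pewzosoth, vezuradwes), so the final letter is not what conditions the rule; the last vowel is.
"tatafhil" has last vowel 'i'. The stems whose last vowel is 'i' (nimfamik → nialmfamik, warapik → waalrapik, sitsik → sialtsik) insert -al- after the first vowel.
The other patterns: stems whose last vowel is 'o' add -oth; stems whose last vowel is 'e' or 'u' add the prefix ve-; stems whose last vowel is 'a' change the last vowel to 'u'.
So tatafhil → taaltafhil.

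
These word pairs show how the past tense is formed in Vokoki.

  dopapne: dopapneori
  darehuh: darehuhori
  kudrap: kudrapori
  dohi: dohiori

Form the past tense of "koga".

kogaori

Every pair shown (dopapne → dopapneori, darehuh → darehuhori, kudrap → kudrapori, …) follows the same rule: add -ori.
So koga → kogaori.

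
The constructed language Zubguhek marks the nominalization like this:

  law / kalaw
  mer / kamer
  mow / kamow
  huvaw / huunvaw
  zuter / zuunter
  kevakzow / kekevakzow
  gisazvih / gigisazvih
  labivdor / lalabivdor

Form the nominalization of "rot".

karot

"rot" has 1 vowel. The stems with 1 vowel (law → kalaw, mer → kamer, mow → kamow) add the prefix ka-.
The other patterns: stems with 2 vowels insert -un- after the first vowel; stems with 3 vowels repeat the first consonant+vowel as a prefix.
So rot → karot.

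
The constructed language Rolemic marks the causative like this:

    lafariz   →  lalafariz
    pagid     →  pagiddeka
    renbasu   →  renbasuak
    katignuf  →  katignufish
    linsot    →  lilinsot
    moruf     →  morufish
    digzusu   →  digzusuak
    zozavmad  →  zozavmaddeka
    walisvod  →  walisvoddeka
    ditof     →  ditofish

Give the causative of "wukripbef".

moruf and digzusu both have last vowel 'u' yet inflect differently (morufish, digzusuak), so the last vowel is not what conditions the rule; the final letter is.
"wukripbef" ends in -f. The stems ending in -f (moruf → morufish, katignuf → katignufish, ditof → ditofish) add -ish.
So wukripbef → wukripbefish.

wukripbefish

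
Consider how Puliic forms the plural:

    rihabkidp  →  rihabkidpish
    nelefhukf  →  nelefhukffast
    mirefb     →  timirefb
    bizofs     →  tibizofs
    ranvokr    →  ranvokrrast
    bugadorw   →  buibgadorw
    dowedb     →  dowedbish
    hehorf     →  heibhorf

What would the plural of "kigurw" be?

dowedb and mirefb both end in -b yet inflect differently (dowedbish, timirefb), so the final letter is not what conditions the rule; the second-to-last letter is.
"kigurw" has second-to-last letter 'r'. The stems whose second-to-last letter is 'r' (bugadorw → buibgadorw, hehorf → heibhorf) insert -ib- after the first vowel.
The other patterns: stems whose second-to-last letter is 'd' add -ish; stems whose second-to-last letter is 'f' add the prefix ti-; stems whose second-to-last letter is 'k' double the final consonant and add -ast.
So kigurw → kiibgurw.

kiibgurw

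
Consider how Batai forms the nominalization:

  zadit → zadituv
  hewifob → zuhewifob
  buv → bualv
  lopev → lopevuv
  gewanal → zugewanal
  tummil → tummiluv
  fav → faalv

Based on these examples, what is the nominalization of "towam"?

towamuv

fav and lopev both end in -v yet inflect differently (faalv, lopevuv), so the final letter is not what conditions the rule; the number of vowels is.
"towam" has 2 vowels. The stems with 2 vowels (lopev → lopevuv, zadit → zadituv, tummil → tummiluv) add -uv.
The other patterns: stems with 1 vowel insert -al- after the first vowel; stems with 3 vowels add the prefix zu-.
So towam → towamuv.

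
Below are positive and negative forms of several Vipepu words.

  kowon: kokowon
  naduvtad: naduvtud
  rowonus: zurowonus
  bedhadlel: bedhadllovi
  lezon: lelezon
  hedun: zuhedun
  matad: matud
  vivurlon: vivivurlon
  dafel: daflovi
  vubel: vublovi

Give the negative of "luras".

kowon and hedun both end in -n yet inflect differently (kokowon, zuhedun), so the final letter is not what conditions the rule; the last vowel is.
"luras" has last vowel 'a'. The stems whose last vowel is 'a' (matad → matud, naduvtad → naduvtud) change the last vowel to 'u'.
The other patterns: stems whose last vowel is 'o' repeat the first consonant+vowel as a prefix; stems whose last vowel is 'u' add the prefix zu-; stems whose last vowel is 'e' delete the last vowel and add -ovi.
So luras → lurus.

lurus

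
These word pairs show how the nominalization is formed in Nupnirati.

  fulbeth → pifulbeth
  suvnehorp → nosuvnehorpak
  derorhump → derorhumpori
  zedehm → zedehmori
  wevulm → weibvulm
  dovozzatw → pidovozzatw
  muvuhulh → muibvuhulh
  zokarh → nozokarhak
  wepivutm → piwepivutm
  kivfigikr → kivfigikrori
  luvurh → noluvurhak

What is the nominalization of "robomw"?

robomwori

muvuhulh and luvurh both end in -h yet inflect differently (muibvuhulh, noluvurhak), so the final letter is not what conditions the rule; the second-to-last letter is.
"robomw" has second-to-last letter 'm'. The one such stem in the data (derorhump → derorhumpori) adds -ori, so the same rule applies.
The other patterns: stems whose second-to-last letter is 'l' insert -ib- after the first vowel; stems whose second-to-last letter is 'r' add no- … -ak around the stem; stems whose second-to-last letter is 't' add the prefix pi-.
So robomw → robomwori.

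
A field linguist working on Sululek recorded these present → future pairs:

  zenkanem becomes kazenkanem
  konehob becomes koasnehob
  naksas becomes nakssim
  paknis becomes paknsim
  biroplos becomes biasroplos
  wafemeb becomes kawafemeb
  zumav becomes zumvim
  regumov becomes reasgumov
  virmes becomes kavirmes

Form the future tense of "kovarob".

koasvarob

konehob and wafemeb both end in -b yet inflect differently (koasnehob, kawafemeb), so the final letter is not what conditions the rule; the last vowel is.
"kovarob" has last vowel 'o'. The stems whose last vowel is 'o' (biroplos → biasroplos, regumov → reasgumov, konehob → koasnehob) insert -as- after the first vowel.
So kovarob → koasvarob.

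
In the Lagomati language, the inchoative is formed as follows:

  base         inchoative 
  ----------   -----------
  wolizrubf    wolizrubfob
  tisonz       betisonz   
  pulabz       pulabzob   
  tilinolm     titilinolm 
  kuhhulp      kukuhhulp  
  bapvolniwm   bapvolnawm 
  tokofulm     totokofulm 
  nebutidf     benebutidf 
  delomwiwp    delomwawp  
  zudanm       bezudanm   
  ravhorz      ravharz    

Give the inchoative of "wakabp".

wakabpob

wolizrubf and nebutidf both end in -f yet inflect differently (wolizrubfob, benebutidf), so the final letter is not what conditions the rule; the second-to-last letter is.
"wakabp" has second-to-last letter 'b'. The stems whose second-to-last letter is 'b' (pulabz → pulabzob, wolizrubf → wolizrubfob) add -ob.
The other patterns: stems whose second-to-last letter is 'l' repeat the first consonant+vowel as a prefix; stems whose second-to-last letter is 'd' or 'n' add the prefix be-; stems whose second-to-last letter is 'r' or 'w' change the last vowel to 'a'.
So wakabp → wakabpob.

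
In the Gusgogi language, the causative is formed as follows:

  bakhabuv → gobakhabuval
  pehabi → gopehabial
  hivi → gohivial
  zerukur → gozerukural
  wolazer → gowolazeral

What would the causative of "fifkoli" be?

gofifkolial

Every pair shown (bakhabuv → gobakhabuval, pehabi → gopehabial, hivi → gohivial, …) follows the same rule: add go- … -al around the stem.
So fifkoli → gofifkolial.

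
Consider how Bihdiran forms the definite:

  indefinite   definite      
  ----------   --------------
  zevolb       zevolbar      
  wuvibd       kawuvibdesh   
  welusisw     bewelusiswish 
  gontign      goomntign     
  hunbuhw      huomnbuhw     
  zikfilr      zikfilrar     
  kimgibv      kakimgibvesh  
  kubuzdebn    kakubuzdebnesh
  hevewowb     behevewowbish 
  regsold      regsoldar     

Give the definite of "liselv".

hevewowb and zevolb both end in -b yet inflect differently (behevewowbish, zevolbar), so the final letter is not what conditions the rule; the second-to-last letter is.
"liselv" has second-to-last letter 'l'. The stems whose second-to-last letter is 'l' (zikfilr → zikfilrar, zevolb → zevolbar, regsold → regsoldar) add -ar.
So liselv → liselvar.

liselvar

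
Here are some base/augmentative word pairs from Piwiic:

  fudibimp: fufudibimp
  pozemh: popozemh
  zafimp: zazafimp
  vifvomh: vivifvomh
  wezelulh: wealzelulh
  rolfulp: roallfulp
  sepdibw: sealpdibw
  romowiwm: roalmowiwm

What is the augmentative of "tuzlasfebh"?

"tuzlasfebh" has second-to-last letter 'b'. The one such stem in the data (sepdibw → sealpdibw) inserts -al- after the first vowel (as do wezelulh, rolfulp), so the same rule applies.
So tuzlasfebh → tualzlasfebh.

tualzlasfebh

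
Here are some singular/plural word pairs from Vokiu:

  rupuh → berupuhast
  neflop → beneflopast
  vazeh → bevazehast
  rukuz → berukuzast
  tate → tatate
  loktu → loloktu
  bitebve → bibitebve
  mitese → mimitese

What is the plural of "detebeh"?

bedetebehast

"detebeh" ends in a consonant. The stems ending in a consonant (rupuh → berupuhast, neflop → beneflopast, vazeh → bevazehast) add be- … -ast around the stem.
The other pattern: stems ending in a vowel repeat the first consonant+vowel as a prefix.
So detebeh → bedetebehast.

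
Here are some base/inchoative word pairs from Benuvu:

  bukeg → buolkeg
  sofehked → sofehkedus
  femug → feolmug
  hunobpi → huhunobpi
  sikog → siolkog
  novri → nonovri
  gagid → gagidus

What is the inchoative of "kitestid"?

bukeg and sofehked both have last vowel 'e' yet inflect differently (buolkeg, sofehkedus), so the last vowel is not what conditions the rule; the final letter is.
"kitestid" ends in -d. The stems ending in -d (sofehked → sofehkedus, gagid → gagidus) add -us.
So kitestid → kitestidus.

kitestidus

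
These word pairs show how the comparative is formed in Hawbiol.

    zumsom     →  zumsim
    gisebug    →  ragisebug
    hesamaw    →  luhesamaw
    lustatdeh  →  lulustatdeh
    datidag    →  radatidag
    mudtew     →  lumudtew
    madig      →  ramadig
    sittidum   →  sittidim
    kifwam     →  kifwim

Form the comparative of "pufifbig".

rapufifbig

"pufifbig" ends in -g. The stems ending in -g (madig → ramadig, gisebug → ragisebug, datidag → radatidag) add the prefix ra-.
The other patterns: stems ending in -m change the last vowel to 'i'; stems ending in -h or -w add the prefix lu-.
So pufifbig → rapufifbig.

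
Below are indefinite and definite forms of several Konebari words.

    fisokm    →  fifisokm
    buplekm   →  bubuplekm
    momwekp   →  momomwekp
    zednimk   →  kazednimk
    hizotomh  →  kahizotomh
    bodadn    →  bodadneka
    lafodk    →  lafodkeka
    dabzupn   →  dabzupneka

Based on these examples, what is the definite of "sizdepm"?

sizdepmeka

zednimk and lafodk both end in -k yet inflect differently (kazednimk, lafodkeka), so the final letter is not what conditions the rule; the second-to-last letter is.
"sizdepm" has second-to-last letter 'p'. The one such stem in the data (dabzupn → dabzupneka) adds -eka, so the same rule applies.
So sizdepm → sizdepmeka.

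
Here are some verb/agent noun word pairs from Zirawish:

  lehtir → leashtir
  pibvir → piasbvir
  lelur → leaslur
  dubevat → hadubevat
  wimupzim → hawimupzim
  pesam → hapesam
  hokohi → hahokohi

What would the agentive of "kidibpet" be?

hakidibpet

lehtir and wimupzim both have last vowel 'i' yet inflect differently (leashtir, hawimupzim), so the last vowel is not what conditions the rule; the final letter is.
"kidibpet" ends in -t. The one such stem in the data (dubevat → hadubevat) adds the prefix ha-, so the same rule applies.
So kidibpet → hakidibpet.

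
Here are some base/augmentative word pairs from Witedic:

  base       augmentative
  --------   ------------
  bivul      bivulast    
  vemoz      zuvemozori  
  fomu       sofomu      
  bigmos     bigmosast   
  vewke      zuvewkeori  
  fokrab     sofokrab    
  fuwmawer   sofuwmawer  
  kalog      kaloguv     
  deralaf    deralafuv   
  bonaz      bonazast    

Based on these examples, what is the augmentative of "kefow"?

bonaz and vemoz both end in -z yet inflect differently (bonazast, zuvemozori), so the final letter is not what conditions the rule; the first letter is.
"kefow" begins with k-. The one such stem in the data (kalog → kaloguv) adds -uv, so the same rule applies.
The other patterns: stems beginning with b- add -ast; stems beginning with v- add zu- … -ori around the stem; stems beginning with f- add the prefix so-.
So kefow → kefowuv.

kefowuv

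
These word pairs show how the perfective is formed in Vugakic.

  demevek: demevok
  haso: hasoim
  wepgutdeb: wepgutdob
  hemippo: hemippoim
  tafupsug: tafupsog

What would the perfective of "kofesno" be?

"kofesno" ends in a vowel. The stems ending in a vowel (hemippo → hemippoim, haso → hasoim) add -im.
The other pattern: stems ending in a consonant change the last vowel to 'o'.
So kofesno → kofesnoim.

kofesnoim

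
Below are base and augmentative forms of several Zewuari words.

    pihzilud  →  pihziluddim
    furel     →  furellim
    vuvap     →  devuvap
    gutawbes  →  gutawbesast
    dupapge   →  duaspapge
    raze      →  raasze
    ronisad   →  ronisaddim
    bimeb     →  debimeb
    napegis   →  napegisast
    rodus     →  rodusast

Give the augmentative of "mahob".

demahob

dupapge and gutawbes both have last vowel 'e' yet inflect differently (duaspapge, gutawbesast), so the last vowel is not what conditions the rule; the final letter is.
"mahob" ends in -b. The one such stem in the data (bimeb → debimeb) adds the prefix de-, so the same rule applies.
The other patterns: stems ending in -e insert -as- after the first vowel; stems ending in -s add -ast; stems ending in -d or -l double the final consonant and add -im.
So mahob → demahob.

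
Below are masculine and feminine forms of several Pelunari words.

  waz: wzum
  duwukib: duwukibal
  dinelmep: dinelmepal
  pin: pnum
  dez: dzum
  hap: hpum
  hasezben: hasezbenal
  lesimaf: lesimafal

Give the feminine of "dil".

hasezben and pin both end in -n yet inflect differently (hasezbenal, pnum), so the final letter is not what conditions the rule; the number of vowels is.
"dil" has 1 vowel. The stems with 1 vowel (pin → pnum, hap → hpum, waz → wzum) delete the last vowel and add -um.
So dil → dlum.

dlum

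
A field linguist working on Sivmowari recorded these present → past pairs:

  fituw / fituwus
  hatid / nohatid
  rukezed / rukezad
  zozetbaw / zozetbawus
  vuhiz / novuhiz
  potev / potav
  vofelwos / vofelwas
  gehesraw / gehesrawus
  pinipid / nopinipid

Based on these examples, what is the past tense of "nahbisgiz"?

"nahbisgiz" has last vowel 'i'. The stems whose last vowel is 'i' (pinipid → nopinipid, hatid → nohatid, vuhiz → novuhiz) add the prefix no-.
So nahbisgiz → nonahbisgiz.

nonahbisgiz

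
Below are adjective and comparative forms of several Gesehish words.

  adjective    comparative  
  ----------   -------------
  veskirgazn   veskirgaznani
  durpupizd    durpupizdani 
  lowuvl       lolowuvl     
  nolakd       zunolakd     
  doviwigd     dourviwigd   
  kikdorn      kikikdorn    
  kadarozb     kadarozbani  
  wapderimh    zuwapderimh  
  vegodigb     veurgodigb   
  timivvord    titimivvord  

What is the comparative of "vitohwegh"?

viurtohwegh

doviwigd and timivvord both end in -d yet inflect differently (dourviwigd, titimivvord), so the final letter is not what conditions the rule; the second-to-last letter is.
"vitohwegh" has second-to-last letter 'g'. The stems whose second-to-last letter is 'g' (doviwigd → dourviwigd, vegodigb → veurgodigb) insert -ur- after the first vowel.
So vitohwegh → viurtohwegh.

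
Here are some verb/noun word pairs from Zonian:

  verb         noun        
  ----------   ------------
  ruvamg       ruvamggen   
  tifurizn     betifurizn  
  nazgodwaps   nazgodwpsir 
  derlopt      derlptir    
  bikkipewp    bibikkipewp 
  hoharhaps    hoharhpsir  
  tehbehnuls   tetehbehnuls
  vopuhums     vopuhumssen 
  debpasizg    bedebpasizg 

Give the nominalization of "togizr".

betogizr

debpasizg and ruvamg both end in -g yet inflect differently (bedebpasizg, ruvamggen), so the final letter is not what conditions the rule; the second-to-last letter is.
"togizr" has second-to-last letter 'z'. The stems whose second-to-last letter is 'z' (tifurizn → betifurizn, debpasizg → bedebpasizg) add the prefix be-.
So togizr → betogizr.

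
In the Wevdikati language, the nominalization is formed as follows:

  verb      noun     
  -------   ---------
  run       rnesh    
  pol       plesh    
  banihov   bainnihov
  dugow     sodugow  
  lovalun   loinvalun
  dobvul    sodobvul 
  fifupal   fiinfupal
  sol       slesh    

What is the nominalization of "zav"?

pol and dobvul both end in -l yet inflect differently (plesh, sodobvul), so the final letter is not what conditions the rule; the number of vowels is.
"zav" has 1 vowel. The stems with 1 vowel (pol → plesh, sol → slesh, run → rnesh) delete the last vowel and add -esh.
So zav → zvesh.

zvesh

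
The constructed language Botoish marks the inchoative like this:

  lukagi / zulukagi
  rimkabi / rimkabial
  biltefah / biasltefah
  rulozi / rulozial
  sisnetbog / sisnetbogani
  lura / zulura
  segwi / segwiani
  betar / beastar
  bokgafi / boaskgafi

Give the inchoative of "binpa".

biasnpa

"binpa" begins with b-. The stems beginning with b- (biltefah → biasltefah, bokgafi → boaskgafi, betar → beastar) insert -as- after the first vowel.
The other patterns: stems beginning with s- add -ani; stems beginning with l- add the prefix zu-; stems beginning with r- add -al.
So binpa → biasnpa.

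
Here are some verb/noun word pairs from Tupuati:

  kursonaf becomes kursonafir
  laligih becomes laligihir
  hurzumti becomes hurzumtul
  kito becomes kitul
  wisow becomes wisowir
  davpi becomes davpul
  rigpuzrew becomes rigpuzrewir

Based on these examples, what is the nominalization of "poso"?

posul

"poso" ends in a vowel. The stems ending in a vowel (davpi → davpul, hurzumti → hurzumtul, kito → kitul) drop the final letter and add -ul.
So poso → posul.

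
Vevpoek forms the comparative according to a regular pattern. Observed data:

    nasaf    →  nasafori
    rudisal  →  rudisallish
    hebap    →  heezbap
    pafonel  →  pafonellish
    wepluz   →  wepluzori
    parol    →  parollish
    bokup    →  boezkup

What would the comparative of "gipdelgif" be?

gipdelgifori

"gipdelgif" ends in -f. The one such stem in the data (nasaf → nasafori) adds -ori, so the same rule applies.
The other patterns: stems ending in -p insert -ez- after the first vowel; stems ending in -l double the final consonant and add -ish.
So gipdelgif → gipdelgifori.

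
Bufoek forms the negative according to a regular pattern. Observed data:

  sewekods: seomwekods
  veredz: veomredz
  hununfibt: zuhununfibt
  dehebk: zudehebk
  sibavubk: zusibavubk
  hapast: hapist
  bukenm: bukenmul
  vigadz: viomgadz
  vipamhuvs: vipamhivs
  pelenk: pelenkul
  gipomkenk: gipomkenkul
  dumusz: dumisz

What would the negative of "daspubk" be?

zudaspubk

"daspubk" has second-to-last letter 'b'. The stems whose second-to-last letter is 'b' (hununfibt → zuhununfibt, dehebk → zudehebk, sibavubk → zusibavubk) add the prefix zu-.
The other patterns: stems whose second-to-last letter is 'n' add -ul; stems whose second-to-last letter is 'd' insert -om- after the first vowel; stems whose second-to-last letter is 's' or 'v' change the last vowel to 'i'.
So daspubk → zudaspubk.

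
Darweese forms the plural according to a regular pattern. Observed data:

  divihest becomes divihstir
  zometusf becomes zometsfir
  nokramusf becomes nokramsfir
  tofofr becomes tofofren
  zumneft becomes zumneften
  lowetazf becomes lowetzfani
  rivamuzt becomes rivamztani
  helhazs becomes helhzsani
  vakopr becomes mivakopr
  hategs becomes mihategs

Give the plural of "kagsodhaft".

kagsodhaften

divihest and zumneft both end in -t yet inflect differently (divihstir, zumneften), so the final letter is not what conditions the rule; the second-to-last letter is.
"kagsodhaft" has second-to-last letter 'f'. The stems whose second-to-last letter is 'f' (tofofr → tofofren, zumneft → zumneften) add -en.
The other patterns: stems whose second-to-last letter is 's' delete the last vowel and add -ir; stems whose second-to-last letter is 'z' delete the last vowel and add -ani; stems whose second-to-last letter is 'g' or 'p' add the prefix mi-.
So kagsodhaft → kagsodhaften.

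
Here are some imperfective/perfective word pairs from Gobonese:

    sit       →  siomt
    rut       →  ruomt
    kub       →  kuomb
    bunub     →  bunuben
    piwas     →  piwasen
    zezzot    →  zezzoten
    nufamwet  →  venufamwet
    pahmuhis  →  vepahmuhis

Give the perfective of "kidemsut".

kub and bunub both end in -b yet inflect differently (kuomb, bunuben), so the final letter is not what conditions the rule; the number of vowels is.
"kidemsut" has 3 vowels. The stems with 3 vowels (nufamwet → venufamwet, pahmuhis → vepahmuhis) add the prefix ve-.
The other patterns: stems with 1 vowel insert -om- after the first vowel; stems with 2 vowels add -en.
So kidemsut → vekidemsut.

vekidemsut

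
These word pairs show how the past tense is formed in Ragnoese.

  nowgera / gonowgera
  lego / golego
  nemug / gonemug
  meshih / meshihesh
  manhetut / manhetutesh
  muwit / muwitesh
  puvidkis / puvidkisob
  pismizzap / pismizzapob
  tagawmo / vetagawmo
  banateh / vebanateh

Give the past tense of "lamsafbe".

golamsafbe

"lamsafbe" begins with l-. The one such stem in the data (lego → golego) adds the prefix go-, so the same rule applies.
The other patterns: stems beginning with m- add -esh; stems beginning with p- add -ob; stems beginning with b- or t- add the prefix ve-.
So lamsafbe → golamsafbe.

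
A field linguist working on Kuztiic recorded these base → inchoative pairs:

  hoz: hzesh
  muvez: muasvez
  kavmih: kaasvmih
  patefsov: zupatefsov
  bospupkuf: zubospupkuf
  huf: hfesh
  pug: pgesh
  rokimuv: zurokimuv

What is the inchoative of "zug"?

hoz and muvez both end in -z yet inflect differently (hzesh, muasvez), so the final letter is not what conditions the rule; the number of vowels is.
"zug" has 1 vowel. The stems with 1 vowel (pug → pgesh, huf → hfesh, hoz → hzesh) delete the last vowel and add -esh.
The other patterns: stems with 2 vowels insert -as- after the first vowel; stems with 3 vowels add the prefix zu-.
So zug → zgesh.

zgesh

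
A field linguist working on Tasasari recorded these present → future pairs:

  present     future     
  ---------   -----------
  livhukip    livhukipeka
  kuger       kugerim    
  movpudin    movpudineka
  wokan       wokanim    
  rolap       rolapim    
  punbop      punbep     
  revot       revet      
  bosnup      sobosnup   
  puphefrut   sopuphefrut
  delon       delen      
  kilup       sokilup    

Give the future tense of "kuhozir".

"kuhozir" has last vowel 'i'. The stems whose last vowel is 'i' (livhukip → livhukipeka, movpudin → movpudineka) add -eka.
The other patterns: stems whose last vowel is 'o' change the last vowel to 'e'; stems whose last vowel is 'u' add the prefix so-; stems whose last vowel is 'a' or 'e' add -im.
So kuhozir → kuhozireka.

kuhozireka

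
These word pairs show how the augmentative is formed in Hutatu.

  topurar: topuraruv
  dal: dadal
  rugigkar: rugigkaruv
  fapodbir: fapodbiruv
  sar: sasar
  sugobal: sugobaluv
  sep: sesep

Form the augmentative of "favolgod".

sugobal and dal both end in -l yet inflect differently (sugobaluv, dadal), so the final letter is not what conditions the rule; the number of vowels is.
"favolgod" has 3 vowels. The stems with 3 vowels (topurar → topuraruv, rugigkar → rugigkaruv, sugobal → sugobaluv) add -uv.
So favolgod → favolgoduv.

favolgoduv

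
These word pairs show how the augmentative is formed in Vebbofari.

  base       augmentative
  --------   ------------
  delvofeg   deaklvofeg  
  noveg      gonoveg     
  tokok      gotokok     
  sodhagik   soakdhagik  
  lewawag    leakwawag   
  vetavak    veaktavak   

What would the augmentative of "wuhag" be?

"wuhag" has 2 vowels. The stems with 2 vowels (noveg → gonoveg, tokok → gotokok) add the prefix go-.
The other pattern: stems with 3 vowels insert -ak- after the first vowel.
So wuhag → gowuhag.

gowuhag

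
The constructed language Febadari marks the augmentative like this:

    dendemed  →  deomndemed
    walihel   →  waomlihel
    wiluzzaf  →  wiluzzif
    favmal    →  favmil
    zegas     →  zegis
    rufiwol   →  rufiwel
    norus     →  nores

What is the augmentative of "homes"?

hoommes

walihel and favmal both end in -l yet inflect differently (waomlihel, favmil), so the final letter is not what conditions the rule; the last vowel is.
"homes" has last vowel 'e'. The stems whose last vowel is 'e' (dendemed → deomndemed, walihel → waomlihel) insert -om- after the first vowel.
So homes → hoommes.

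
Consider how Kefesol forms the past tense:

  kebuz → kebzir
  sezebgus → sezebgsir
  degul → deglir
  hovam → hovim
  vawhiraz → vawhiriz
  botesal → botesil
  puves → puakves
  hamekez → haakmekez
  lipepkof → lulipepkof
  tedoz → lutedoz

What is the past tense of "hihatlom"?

"hihatlom" has last vowel 'o'. The stems whose last vowel is 'o' (lipepkof → lulipepkof, tedoz → lutedoz) add the prefix lu-.
The other patterns: stems whose last vowel is 'u' delete the last vowel and add -ir; stems whose last vowel is 'a' change the last vowel to 'i'; stems whose last vowel is 'e' insert -ak- after the first vowel.
So hihatlom → luhihatlom.

luhihatlom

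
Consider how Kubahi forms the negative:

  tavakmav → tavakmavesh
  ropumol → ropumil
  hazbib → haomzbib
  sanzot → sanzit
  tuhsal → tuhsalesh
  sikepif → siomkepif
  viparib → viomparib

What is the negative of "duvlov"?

ropumol and tuhsal both end in -l yet inflect differently (ropumil, tuhsalesh), so the final letter is not what conditions the rule; the last vowel is.
"duvlov" has last vowel 'o'. The stems whose last vowel is 'o' (ropumol → ropumil, sanzot → sanzit) change the last vowel to 'i'.
The other patterns: stems whose last vowel is 'i' insert -om- after the first vowel; stems whose last vowel is 'a' add -esh.
So duvlov → duvliv.

duvliv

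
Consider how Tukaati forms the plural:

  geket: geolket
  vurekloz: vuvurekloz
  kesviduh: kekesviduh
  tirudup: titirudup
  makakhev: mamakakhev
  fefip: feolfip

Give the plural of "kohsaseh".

"kohsaseh" has 3 vowels. The stems with 3 vowels (vurekloz → vuvurekloz, makakhev → mamakakhev, kesviduh → kekesviduh) repeat the first consonant+vowel as a prefix.
The other pattern: stems with 2 vowels insert -ol- after the first vowel.
So kohsaseh → kokohsaseh.

kokohsaseh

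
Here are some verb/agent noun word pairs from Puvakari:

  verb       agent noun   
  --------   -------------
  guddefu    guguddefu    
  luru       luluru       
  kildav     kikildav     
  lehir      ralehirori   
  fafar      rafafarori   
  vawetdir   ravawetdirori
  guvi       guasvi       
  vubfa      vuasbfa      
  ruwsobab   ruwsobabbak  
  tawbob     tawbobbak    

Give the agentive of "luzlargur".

raluzlargurori

kildav and fafar both have last vowel 'a' yet inflect differently (kikildav, rafafarori), so the last vowel is not what conditions the rule; the final letter is.
"luzlargur" ends in -r. The stems ending in -r (lehir → ralehirori, fafar → rafafarori, vawetdir → ravawetdirori) add ra- … -ori around the stem.
The other patterns: stems ending in -u or -v repeat the first consonant+vowel as a prefix; stems ending in -a or -i insert -as- after the first vowel; stems ending in -b double the final consonant and add -ak.
So luzlargur → raluzlargurori.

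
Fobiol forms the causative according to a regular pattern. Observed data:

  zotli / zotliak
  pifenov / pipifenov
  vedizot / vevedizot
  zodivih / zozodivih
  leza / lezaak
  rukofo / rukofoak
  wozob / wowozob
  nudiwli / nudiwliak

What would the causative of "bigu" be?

biguak

vedizot and rukofo both have last vowel 'o' yet inflect differently (vevedizot, rukofoak), so the last vowel is not what conditions the rule; whether the stem ends in a vowel or a consonant is.
"bigu" ends in a vowel. The stems ending in a vowel (leza → lezaak, rukofo → rukofoak, nudiwli → nudiwliak) add -ak.
The other pattern: stems ending in a consonant repeat the first consonant+vowel as a prefix.
So bigu → biguak.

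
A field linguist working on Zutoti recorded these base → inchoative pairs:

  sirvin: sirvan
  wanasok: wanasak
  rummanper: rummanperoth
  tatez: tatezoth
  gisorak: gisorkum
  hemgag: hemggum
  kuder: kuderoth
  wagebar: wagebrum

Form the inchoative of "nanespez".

rummanper and wagebar both end in -r yet inflect differently (rummanperoth, wagebrum), so the final letter is not what conditions the rule; the last vowel is.
"nanespez" has last vowel 'e'. The stems whose last vowel is 'e' (tatez → tatezoth, rummanper → rummanperoth, kuder → kuderoth) add -oth.
The other patterns: stems whose last vowel is 'a' delete the last vowel and add -um; stems whose last vowel is 'i' or 'o' change the last vowel to 'a'.
So nanespez → nanespezoth.

nanespezoth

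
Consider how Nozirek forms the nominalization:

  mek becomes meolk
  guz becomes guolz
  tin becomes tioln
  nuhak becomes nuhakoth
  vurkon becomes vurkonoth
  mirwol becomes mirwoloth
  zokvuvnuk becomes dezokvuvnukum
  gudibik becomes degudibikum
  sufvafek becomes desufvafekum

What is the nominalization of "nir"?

mek and nuhak both end in -k yet inflect differently (meolk, nuhakoth), so the final letter is not what conditions the rule; the number of vowels is.
"nir" has 1 vowel. The stems with 1 vowel (mek → meolk, guz → guolz, tin → tioln) insert -ol- after the first vowel.
So nir → niolr.

niolr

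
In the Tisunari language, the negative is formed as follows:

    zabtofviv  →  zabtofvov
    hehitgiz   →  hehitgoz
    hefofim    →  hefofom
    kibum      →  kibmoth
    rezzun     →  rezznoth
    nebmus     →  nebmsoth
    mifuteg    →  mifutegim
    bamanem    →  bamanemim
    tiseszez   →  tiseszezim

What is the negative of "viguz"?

hefofim and kibum both end in -m yet inflect differently (hefofom, kibmoth), so the final letter is not what conditions the rule; the last vowel is.
"viguz" has last vowel 'u'. The stems whose last vowel is 'u' (kibum → kibmoth, rezzun → rezznoth, nebmus → nebmsoth) delete the last vowel and add -oth.
The other patterns: stems whose last vowel is 'i' change the last vowel to 'o'; stems whose last vowel is 'e' add -im.
So viguz → vigzoth.

vigzoth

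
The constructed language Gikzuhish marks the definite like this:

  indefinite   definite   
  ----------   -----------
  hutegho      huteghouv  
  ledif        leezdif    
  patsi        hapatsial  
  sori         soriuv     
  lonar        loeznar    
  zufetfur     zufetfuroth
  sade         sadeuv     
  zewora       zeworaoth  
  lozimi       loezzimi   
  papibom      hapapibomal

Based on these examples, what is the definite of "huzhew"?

huzhewuv

zufetfur and lonar both end in -r yet inflect differently (zufetfuroth, loeznar), so the final letter is not what conditions the rule; the first letter is.
"huzhew" begins with h-. The one such stem in the data (hutegho → huteghouv) adds -uv, so the same rule applies.
The other patterns: stems beginning with z- add -oth; stems beginning with l- insert -ez- after the first vowel; stems beginning with p- add ha- … -al around the stem.
So huzhew → huzhewuv.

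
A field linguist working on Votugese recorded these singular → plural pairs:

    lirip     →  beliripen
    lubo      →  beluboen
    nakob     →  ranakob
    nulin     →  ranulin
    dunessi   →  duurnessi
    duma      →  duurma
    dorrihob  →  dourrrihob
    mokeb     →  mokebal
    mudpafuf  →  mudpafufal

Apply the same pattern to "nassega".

"nassega" begins with n-. The stems beginning with n- (nakob → ranakob, nulin → ranulin) add the prefix ra-.
The other patterns: stems beginning with l- add be- … -en around the stem; stems beginning with d- insert -ur- after the first vowel; stems beginning with m- add -al.
So nassega → ranassega.

ranassega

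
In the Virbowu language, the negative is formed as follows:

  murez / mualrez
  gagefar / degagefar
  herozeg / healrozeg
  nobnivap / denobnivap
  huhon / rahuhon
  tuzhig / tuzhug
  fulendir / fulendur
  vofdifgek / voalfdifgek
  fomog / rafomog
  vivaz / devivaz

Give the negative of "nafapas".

tuzhig and herozeg both end in -g yet inflect differently (tuzhug, healrozeg), so the final letter is not what conditions the rule; the last vowel is.
"nafapas" has last vowel 'a'. The stems whose last vowel is 'a' (gagefar → degagefar, nobnivap → denobnivap, vivaz → devivaz) add the prefix de-.
The other patterns: stems whose last vowel is 'i' change the last vowel to 'u'; stems whose last vowel is 'e' insert -al- after the first vowel; stems whose last vowel is 'o' add the prefix ra-.
So nafapas → denafapas.

denafapas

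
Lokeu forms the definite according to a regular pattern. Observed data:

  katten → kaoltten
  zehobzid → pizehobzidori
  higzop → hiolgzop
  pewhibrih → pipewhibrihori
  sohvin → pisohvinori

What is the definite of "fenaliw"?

sohvin and katten both end in -n yet inflect differently (pisohvinori, kaoltten), so the final letter is not what conditions the rule; the last vowel is.
"fenaliw" has last vowel 'i'. The stems whose last vowel is 'i' (pewhibrih → pipewhibrihori, zehobzid → pizehobzidori, sohvin → pisohvinori) add pi- … -ori around the stem.
The other pattern: stems whose last vowel is 'e' or 'o' insert -ol- after the first vowel.
So fenaliw → pifenaliwori.

pifenaliwori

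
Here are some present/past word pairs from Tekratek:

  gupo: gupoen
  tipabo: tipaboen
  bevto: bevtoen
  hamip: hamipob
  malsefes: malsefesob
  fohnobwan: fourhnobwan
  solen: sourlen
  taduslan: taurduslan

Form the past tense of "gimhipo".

"gimhipo" ends in -o. The stems ending in -o (gupo → gupoen, tipabo → tipaboen, bevto → bevtoen) add -en.
So gimhipo → gimhipoen.

gimhipoen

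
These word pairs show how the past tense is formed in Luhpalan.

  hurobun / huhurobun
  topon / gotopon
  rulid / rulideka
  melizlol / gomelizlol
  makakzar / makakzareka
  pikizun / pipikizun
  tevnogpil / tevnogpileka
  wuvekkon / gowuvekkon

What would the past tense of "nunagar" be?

"nunagar" has last vowel 'a'. The one such stem in the data (makakzar → makakzareka) adds -eka, so the same rule applies.
The other patterns: stems whose last vowel is 'u' repeat the first consonant+vowel as a prefix; stems whose last vowel is 'o' add the prefix go-.
So nunagar → nunagareka.

nunagareka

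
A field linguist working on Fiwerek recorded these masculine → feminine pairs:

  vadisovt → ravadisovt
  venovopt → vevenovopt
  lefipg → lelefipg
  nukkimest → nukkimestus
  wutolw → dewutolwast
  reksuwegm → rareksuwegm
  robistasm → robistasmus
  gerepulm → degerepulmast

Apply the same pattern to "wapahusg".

wapahusgus

gerepulm and reksuwegm both end in -m yet inflect differently (degerepulmast, rareksuwegm), so the final letter is not what conditions the rule; the second-to-last letter is.
"wapahusg" has second-to-last letter 's'. The stems whose second-to-last letter is 's' (nukkimest → nukkimestus, robistasm → robistasmus) add -us.
The other patterns: stems whose second-to-last letter is 'l' add de- … -ast around the stem; stems whose second-to-last letter is 'g' or 'v' add the prefix ra-; stems whose second-to-last letter is 'p' repeat the first consonant+vowel as a prefix.
So wapahusg → wapahusgus.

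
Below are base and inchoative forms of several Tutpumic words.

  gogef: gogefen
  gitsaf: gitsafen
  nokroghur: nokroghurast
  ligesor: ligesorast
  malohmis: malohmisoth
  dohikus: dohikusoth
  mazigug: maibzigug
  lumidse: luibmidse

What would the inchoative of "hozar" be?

hozarast

nokroghur and dohikus both have last vowel 'u' yet inflect differently (nokroghurast, dohikusoth), so the last vowel is not what conditions the rule; the final letter is.
"hozar" ends in -r. The stems ending in -r (nokroghur → nokroghurast, ligesor → ligesorast) add -ast.
The other patterns: stems ending in -f add -en; stems ending in -s add -oth; stems ending in -e or -g insert -ib- after the first vowel.
So hozar → hozarast.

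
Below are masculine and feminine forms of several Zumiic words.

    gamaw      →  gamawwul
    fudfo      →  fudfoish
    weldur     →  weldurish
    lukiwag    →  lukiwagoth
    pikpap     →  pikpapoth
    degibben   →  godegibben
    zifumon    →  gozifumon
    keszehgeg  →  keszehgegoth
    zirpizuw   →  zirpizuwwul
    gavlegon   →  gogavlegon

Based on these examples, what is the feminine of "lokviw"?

gamaw and pikpap both have last vowel 'a' yet inflect differently (gamawwul, pikpapoth), so the last vowel is not what conditions the rule; the final letter is.
"lokviw" ends in -w. The stems ending in -w (zirpizuw → zirpizuwwul, gamaw → gamawwul) double the final consonant and add -ul.
So lokviw → lokviwwul.

lokviwwul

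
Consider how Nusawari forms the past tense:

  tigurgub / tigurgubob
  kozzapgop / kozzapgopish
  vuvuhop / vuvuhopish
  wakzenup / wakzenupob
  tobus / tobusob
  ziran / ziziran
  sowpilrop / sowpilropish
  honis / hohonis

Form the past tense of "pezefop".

honis and tobus both end in -s yet inflect differently (hohonis, tobusob), so the final letter is not what conditions the rule; the last vowel is.
"pezefop" has last vowel 'o'. The stems whose last vowel is 'o' (kozzapgop → kozzapgopish, sowpilrop → sowpilropish, vuvuhop → vuvuhopish) add -ish.
The other patterns: stems whose last vowel is 'a' or 'i' repeat the first consonant+vowel as a prefix; stems whose last vowel is 'u' add -ob.
So pezefop → pezefopish.

pezefopish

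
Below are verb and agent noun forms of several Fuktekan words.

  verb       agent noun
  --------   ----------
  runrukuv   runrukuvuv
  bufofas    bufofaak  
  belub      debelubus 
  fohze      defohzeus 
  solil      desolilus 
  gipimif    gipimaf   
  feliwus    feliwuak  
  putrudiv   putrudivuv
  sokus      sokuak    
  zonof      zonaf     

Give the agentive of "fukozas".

"fukozas" ends in -s. The stems ending in -s (feliwus → feliwuak, sokus → sokuak, bufofas → bufofaak) drop the final letter and add -ak.
The other patterns: stems ending in -v add -uv; stems ending in -f change the last vowel to 'a'; stems ending in -b, -e or -l add de- … -us around the stem.
So fukozas → fukozaak.

fukozaak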